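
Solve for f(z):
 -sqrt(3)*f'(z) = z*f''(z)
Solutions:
 f(z) = C1 + C2*z^(1 - sqrt(3))


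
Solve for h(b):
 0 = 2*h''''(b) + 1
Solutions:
 h(b) = C1 + C2*b + C3*b^2 + C4*b^3 - b^4/48


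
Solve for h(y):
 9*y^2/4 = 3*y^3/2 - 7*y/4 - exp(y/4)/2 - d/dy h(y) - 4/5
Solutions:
 h(y) = C1 + 3*y^4/8 - 3*y^3/4 - 7*y^2/8 - 4*y/5 - 2*exp(y/4)


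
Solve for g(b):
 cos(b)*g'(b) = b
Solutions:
 g(b) = C1 + Integral(b/cos(b), b)


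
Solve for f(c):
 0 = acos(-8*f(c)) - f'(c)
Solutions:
 Integral(1/acos(-8*_y), (_y, f(c))) = C1 + c


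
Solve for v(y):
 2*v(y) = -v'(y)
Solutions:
 v(y) = C1*exp(-2*y)


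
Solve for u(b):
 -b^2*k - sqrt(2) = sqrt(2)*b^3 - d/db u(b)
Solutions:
 u(b) = C1 + sqrt(2)*b^4/4 + b^3*k/3 + sqrt(2)*b


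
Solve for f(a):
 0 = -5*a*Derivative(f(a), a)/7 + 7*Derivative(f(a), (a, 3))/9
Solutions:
 f(a) = C1 + Integral(C2*airyai(315^(1/3)*a/7) + C3*airybi(315^(1/3)*a/7), a)


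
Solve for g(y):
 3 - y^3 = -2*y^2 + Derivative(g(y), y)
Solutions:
 g(y) = C1 - y^4/4 + 2*y^3/3 + 3*y


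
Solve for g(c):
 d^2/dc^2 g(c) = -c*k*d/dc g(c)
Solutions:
 g(c) = Piecewise((-sqrt(2)*sqrt(pi)*C1*erf(sqrt(2)*c*sqrt(k)/2)/(2*sqrt(k)) - C2, (k > 0) | (k < 0)), (-C1*c - C2, True))


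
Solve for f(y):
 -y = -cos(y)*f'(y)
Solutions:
 f(y) = C1 + Integral(y/cos(y), y)


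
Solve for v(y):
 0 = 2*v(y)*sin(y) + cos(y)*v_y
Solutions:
 v(y) = C1*cos(y)^2


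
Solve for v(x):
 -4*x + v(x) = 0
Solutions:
 v(x) = 4*x


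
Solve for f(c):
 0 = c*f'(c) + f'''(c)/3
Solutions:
 f(c) = C1 + Integral(C2*airyai(-3^(1/3)*c) + C3*airybi(-3^(1/3)*c), c)


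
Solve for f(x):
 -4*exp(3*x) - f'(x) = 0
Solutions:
 f(x) = C1 - 4*exp(3*x)/3


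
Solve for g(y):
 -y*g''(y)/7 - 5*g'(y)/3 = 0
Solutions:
 g(y) = C1 + C2/y^(32/3)


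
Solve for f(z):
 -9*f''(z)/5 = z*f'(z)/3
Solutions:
 f(z) = C1 + C2*erf(sqrt(30)*z/18)


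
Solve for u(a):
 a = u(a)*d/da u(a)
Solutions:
 u(a) = -sqrt(C1 + a^2)
 u(a) = sqrt(C1 + a^2)


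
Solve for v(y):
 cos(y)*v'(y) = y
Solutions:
 v(y) = C1 + Integral(y/cos(y), y)


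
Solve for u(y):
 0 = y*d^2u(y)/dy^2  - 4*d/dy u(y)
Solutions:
 u(y) = C1 + C2*y^5


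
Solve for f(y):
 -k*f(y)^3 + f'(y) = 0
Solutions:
 f(y) = -sqrt(2)*sqrt(-1/(C1 + k*y))/2
 f(y) = sqrt(2)*sqrt(-1/(C1 + k*y))/2


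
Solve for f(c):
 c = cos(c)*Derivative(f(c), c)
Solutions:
 f(c) = C1 + Integral(c/cos(c), c)


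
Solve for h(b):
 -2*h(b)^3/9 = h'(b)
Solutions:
 h(b) = -3*sqrt(2)*sqrt(-1/(C1 - 2*b))/2
 h(b) = 3*sqrt(2)*sqrt(-1/(C1 - 2*b))/2


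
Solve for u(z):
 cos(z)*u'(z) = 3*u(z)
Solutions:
 u(z) = C1*(sin(z) + 1)^(3/2)/(sin(z) - 1)^(3/2)


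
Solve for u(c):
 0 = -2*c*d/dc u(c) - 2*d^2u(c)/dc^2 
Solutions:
 u(c) = C1 + C2*erf(sqrt(2)*c/2)


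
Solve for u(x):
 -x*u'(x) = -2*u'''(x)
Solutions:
 u(x) = C1 + Integral(C2*airyai(2^(2/3)*x/2) + C3*airybi(2^(2/3)*x/2), x)


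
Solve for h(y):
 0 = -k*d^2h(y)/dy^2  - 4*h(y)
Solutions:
 h(y) = C1*exp(-2*y*sqrt(-1/k)) + C2*exp(2*y*sqrt(-1/k))


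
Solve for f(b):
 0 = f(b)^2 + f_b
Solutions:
 f(b) = 1/(C1 + b)


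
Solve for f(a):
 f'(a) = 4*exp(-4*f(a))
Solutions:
 f(a) = log(-I*(C1 + 16*a)^(1/4))
 f(a) = log(I*(C1 + 16*a)^(1/4))
 f(a) = log(-(C1 + 16*a)^(1/4))
 f(a) = log(C1 + 16*a)/4


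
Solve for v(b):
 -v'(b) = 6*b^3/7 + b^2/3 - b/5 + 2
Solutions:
 v(b) = C1 - 3*b^4/14 - b^3/9 + b^2/10 - 2*b


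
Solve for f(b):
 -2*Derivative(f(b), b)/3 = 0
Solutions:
 f(b) = C1


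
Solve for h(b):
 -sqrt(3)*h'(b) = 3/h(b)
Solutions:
 h(b) = -sqrt(C1 - 2*sqrt(3)*b)
 h(b) = sqrt(C1 - 2*sqrt(3)*b)


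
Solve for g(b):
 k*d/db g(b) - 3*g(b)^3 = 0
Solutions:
 g(b) = -sqrt(2)*sqrt(-k/(C1*k + 3*b))/2
 g(b) = sqrt(2)*sqrt(-k/(C1*k + 3*b))/2


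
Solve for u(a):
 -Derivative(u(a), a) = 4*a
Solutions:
 u(a) = C1 - 2*a^2


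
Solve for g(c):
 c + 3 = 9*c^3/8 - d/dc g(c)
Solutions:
 g(c) = C1 + 9*c^4/32 - c^2/2 - 3*c


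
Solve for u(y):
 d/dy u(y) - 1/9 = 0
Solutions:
 u(y) = C1 + y/9


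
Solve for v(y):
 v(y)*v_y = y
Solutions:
 v(y) = -sqrt(C1 + y^2)
 v(y) = sqrt(C1 + y^2)


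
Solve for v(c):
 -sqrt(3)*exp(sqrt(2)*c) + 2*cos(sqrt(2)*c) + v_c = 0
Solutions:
 v(c) = C1 + sqrt(6)*exp(sqrt(2)*c)/2 - sqrt(2)*sin(sqrt(2)*c)


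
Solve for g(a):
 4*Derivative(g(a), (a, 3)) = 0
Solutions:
 g(a) = C1 + C2*a + C3*a^2


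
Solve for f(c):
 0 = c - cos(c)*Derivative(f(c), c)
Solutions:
 f(c) = C1 + Integral(c/cos(c), c)


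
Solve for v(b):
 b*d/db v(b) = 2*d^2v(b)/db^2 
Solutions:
 v(b) = C1 + C2*erfi(b/2)


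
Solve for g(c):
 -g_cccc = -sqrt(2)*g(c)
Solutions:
 g(c) = C1*exp(-2^(1/8)*c) + C2*exp(2^(1/8)*c) + C3*sin(2^(1/8)*c) + C4*cos(2^(1/8)*c)


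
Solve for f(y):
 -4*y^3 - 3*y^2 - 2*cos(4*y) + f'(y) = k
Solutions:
 f(y) = C1 + k*y + y^4 + y^3 + sin(4*y)/2


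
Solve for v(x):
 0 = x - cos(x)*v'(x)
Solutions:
 v(x) = C1 + Integral(x/cos(x), x)


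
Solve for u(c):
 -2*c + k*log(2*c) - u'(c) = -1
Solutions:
 u(c) = C1 - c^2 + c*k*log(c) - c*k + c*k*log(2) + c


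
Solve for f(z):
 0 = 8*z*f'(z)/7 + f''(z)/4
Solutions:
 f(z) = C1 + C2*erf(4*sqrt(7)*z/7)


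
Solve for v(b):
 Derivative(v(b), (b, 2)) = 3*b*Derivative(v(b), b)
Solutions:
 v(b) = C1 + C2*erfi(sqrt(6)*b/2)


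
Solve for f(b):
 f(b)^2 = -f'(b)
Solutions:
 f(b) = 1/(C1 + b)


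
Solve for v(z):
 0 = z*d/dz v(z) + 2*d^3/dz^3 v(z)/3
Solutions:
 v(z) = C1 + Integral(C2*airyai(-2^(2/3)*3^(1/3)*z/2) + C3*airybi(-2^(2/3)*3^(1/3)*z/2), z)


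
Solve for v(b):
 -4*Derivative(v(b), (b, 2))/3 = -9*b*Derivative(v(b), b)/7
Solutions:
 v(b) = C1 + C2*erfi(3*sqrt(42)*b/28)


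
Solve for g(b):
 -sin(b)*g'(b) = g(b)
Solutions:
 g(b) = C1*sqrt(cos(b) + 1)/sqrt(cos(b) - 1)


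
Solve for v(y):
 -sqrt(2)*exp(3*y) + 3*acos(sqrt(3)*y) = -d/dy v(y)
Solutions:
 v(y) = C1 - 3*y*acos(sqrt(3)*y) + sqrt(3)*sqrt(1 - 3*y^2) + sqrt(2)*exp(3*y)/3


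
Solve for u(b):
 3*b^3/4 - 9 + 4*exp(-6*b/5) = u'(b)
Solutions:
 u(b) = C1 + 3*b^4/16 - 9*b - 10*exp(-6*b/5)/3


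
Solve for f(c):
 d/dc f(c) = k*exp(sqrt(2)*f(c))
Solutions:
 f(c) = sqrt(2)*(2*log(-1/(C1 + c*k)) - log(2))/4


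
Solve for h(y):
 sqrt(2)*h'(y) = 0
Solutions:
 h(y) = C1


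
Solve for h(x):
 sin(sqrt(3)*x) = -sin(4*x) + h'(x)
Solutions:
 h(x) = C1 - cos(4*x)/4 - sqrt(3)*cos(sqrt(3)*x)/3


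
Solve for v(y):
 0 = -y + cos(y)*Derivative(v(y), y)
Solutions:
 v(y) = C1 + Integral(y/cos(y), y)


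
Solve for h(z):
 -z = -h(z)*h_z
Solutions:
 h(z) = -sqrt(C1 + z^2)
 h(z) = sqrt(C1 + z^2)


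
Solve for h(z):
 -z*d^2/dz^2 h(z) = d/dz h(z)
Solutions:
 h(z) = C1 + C2*log(z)


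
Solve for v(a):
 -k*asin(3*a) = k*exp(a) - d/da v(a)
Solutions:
 v(a) = C1 + k*(a*asin(3*a) + sqrt(1 - 9*a^2)/3 + exp(a))


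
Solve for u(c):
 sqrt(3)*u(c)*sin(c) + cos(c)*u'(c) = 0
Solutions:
 u(c) = C1*cos(c)^(sqrt(3))


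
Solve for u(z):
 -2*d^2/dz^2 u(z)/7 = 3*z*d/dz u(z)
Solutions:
 u(z) = C1 + C2*erf(sqrt(21)*z/2)


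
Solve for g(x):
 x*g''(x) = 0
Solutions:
 g(x) = C1 + C2*x


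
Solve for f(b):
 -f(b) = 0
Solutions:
 f(b) = 0


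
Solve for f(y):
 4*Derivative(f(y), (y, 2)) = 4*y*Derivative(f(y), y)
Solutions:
 f(y) = C1 + C2*erfi(sqrt(2)*y/2)


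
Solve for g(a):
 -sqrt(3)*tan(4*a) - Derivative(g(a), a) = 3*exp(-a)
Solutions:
 g(a) = C1 - sqrt(3)*log(tan(4*a)^2 + 1)/8 + 3*exp(-a)


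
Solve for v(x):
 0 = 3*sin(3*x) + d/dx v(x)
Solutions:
 v(x) = C1 + cos(3*x)


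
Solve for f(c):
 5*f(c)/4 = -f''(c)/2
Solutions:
 f(c) = C1*sin(sqrt(10)*c/2) + C2*cos(sqrt(10)*c/2)


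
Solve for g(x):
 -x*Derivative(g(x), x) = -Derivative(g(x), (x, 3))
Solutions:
 g(x) = C1 + Integral(C2*airyai(x) + C3*airybi(x), x)


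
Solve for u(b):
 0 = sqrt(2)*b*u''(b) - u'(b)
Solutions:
 u(b) = C1 + C2*b^(sqrt(2)/2 + 1)


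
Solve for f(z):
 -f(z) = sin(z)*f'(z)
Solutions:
 f(z) = C1*sqrt(cos(z) + 1)/sqrt(cos(z) - 1)


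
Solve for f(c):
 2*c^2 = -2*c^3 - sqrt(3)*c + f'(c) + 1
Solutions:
 f(c) = C1 + c^4/2 + 2*c^3/3 + sqrt(3)*c^2/2 - c


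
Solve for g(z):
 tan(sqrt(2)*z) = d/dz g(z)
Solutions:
 g(z) = C1 - sqrt(2)*log(cos(sqrt(2)*z))/2


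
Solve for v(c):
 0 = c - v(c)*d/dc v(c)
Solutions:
 v(c) = -sqrt(C1 + c^2)
 v(c) = sqrt(C1 + c^2)


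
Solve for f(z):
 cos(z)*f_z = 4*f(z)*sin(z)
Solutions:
 f(z) = C1/cos(z)^4


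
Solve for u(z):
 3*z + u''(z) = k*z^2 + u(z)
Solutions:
 u(z) = C1*exp(-z) + C2*exp(z) - k*z^2 - 2*k + 3*z


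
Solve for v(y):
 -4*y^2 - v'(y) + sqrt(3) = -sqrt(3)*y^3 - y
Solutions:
 v(y) = C1 + sqrt(3)*y^4/4 - 4*y^3/3 + y^2/2 + sqrt(3)*y


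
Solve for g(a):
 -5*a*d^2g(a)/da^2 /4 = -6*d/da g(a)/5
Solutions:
 g(a) = C1 + C2*a^(49/25)


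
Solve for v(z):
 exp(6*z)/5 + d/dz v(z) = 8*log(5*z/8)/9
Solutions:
 v(z) = C1 + 8*z*log(z)/9 + 8*z*(-3*log(2) - 1 + log(5))/9 - exp(6*z)/30


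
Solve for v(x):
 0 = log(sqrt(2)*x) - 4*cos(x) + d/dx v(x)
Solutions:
 v(x) = C1 - x*log(x) - x*log(2)/2 + x + 4*sin(x)


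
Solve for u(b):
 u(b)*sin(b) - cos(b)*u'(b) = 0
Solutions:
 u(b) = C1/cos(b)


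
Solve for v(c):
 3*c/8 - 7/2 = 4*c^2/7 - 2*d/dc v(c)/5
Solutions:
 v(c) = C1 + 10*c^3/21 - 15*c^2/32 + 35*c/4


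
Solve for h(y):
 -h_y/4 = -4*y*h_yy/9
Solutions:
 h(y) = C1 + C2*y^(25/16)


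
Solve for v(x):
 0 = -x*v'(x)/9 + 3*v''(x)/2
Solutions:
 v(x) = C1 + C2*erfi(sqrt(3)*x/9)


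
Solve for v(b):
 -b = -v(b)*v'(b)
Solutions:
 v(b) = -sqrt(C1 + b^2)
 v(b) = sqrt(C1 + b^2)


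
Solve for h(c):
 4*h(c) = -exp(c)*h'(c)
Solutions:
 h(c) = C1*exp(4*exp(-c))


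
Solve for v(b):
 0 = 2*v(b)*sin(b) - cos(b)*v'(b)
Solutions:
 v(b) = C1/cos(b)^2


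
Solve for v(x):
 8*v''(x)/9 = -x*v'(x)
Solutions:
 v(x) = C1 + C2*erf(3*x/4)


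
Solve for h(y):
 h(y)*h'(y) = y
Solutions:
 h(y) = -sqrt(C1 + y^2)
 h(y) = sqrt(C1 + y^2)


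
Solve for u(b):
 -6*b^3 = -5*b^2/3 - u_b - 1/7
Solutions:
 u(b) = C1 + 3*b^4/2 - 5*b^3/9 - b/7


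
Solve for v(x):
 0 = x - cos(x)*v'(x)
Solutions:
 v(x) = C1 + Integral(x/cos(x), x)


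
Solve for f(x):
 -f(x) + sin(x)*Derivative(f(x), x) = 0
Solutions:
 f(x) = C1*sqrt(cos(x) - 1)/sqrt(cos(x) + 1)


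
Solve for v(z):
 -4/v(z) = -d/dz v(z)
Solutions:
 v(z) = -sqrt(C1 + 8*z)
 v(z) = sqrt(C1 + 8*z)


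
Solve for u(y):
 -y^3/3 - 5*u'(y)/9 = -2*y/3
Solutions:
 u(y) = C1 - 3*y^4/20 + 3*y^2/5


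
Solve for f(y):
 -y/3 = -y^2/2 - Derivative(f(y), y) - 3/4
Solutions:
 f(y) = C1 - y^3/6 + y^2/6 - 3*y/4


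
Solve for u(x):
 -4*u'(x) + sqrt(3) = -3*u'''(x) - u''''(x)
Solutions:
 u(x) = C1 + C4*exp(x) + sqrt(3)*x/4 + (C2 + C3*x)*exp(-2*x)


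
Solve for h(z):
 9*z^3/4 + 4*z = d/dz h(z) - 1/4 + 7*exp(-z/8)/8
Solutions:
 h(z) = C1 + 9*z^4/16 + 2*z^2 + z/4 + 7*exp(-z/8)


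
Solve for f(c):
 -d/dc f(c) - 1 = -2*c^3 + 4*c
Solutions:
 f(c) = C1 + c^4/2 - 2*c^2 - c


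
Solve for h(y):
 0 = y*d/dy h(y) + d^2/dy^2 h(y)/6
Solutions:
 h(y) = C1 + C2*erf(sqrt(3)*y)


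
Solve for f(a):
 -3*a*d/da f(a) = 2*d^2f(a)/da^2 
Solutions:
 f(a) = C1 + C2*erf(sqrt(3)*a/2)


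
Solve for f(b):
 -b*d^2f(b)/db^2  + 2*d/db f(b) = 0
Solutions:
 f(b) = C1 + C2*b^3


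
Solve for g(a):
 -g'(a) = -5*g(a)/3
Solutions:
 g(a) = C1*exp(5*a/3)


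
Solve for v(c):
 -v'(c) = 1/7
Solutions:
 v(c) = C1 - c/7


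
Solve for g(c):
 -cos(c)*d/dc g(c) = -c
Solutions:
 g(c) = C1 + Integral(c/cos(c), c)


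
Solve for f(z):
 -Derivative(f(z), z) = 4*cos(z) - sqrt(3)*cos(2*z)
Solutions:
 f(z) = C1 - 4*sin(z) + sqrt(3)*sin(2*z)/2


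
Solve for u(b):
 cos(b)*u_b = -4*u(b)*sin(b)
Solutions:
 u(b) = C1*cos(b)^4


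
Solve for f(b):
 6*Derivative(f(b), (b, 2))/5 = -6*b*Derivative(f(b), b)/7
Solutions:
 f(b) = C1 + C2*erf(sqrt(70)*b/14)


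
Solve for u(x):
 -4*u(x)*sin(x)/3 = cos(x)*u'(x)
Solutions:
 u(x) = C1*cos(x)^(4/3)


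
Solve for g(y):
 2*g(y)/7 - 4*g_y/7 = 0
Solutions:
 g(y) = C1*exp(y/2)


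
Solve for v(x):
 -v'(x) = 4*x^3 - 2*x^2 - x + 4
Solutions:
 v(x) = C1 - x^4 + 2*x^3/3 + x^2/2 - 4*x


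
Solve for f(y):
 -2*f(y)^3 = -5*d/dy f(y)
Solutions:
 f(y) = -sqrt(10)*sqrt(-1/(C1 + 2*y))/2
 f(y) = sqrt(10)*sqrt(-1/(C1 + 2*y))/2


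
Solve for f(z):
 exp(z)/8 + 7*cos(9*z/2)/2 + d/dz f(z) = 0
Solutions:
 f(z) = C1 - exp(z)/8 - 7*sin(9*z/2)/9


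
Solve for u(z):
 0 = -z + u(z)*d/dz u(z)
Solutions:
 u(z) = -sqrt(C1 + z^2)
 u(z) = sqrt(C1 + z^2)


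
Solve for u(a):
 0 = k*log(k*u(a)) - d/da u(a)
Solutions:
 li(k*u(a))/k = C1 + a*k


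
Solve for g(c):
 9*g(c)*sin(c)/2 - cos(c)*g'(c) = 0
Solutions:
 g(c) = C1/cos(c)^(9/2)


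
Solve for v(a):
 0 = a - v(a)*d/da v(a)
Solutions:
 v(a) = -sqrt(C1 + a^2)
 v(a) = sqrt(C1 + a^2)


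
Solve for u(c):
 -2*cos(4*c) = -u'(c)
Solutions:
 u(c) = C1 + sin(4*c)/2


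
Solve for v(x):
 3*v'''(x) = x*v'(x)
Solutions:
 v(x) = C1 + Integral(C2*airyai(3^(2/3)*x/3) + C3*airybi(3^(2/3)*x/3), x)


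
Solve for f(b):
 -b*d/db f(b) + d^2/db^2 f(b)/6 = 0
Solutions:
 f(b) = C1 + C2*erfi(sqrt(3)*b)


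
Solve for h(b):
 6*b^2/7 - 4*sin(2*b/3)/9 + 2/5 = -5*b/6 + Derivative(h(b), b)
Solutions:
 h(b) = C1 + 2*b^3/7 + 5*b^2/12 + 2*b/5 + 2*cos(2*b/3)/3


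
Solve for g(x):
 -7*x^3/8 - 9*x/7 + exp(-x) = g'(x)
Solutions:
 g(x) = C1 - 7*x^4/32 - 9*x^2/14 - exp(-x)


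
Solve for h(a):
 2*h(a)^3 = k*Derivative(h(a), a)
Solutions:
 h(a) = -sqrt(2)*sqrt(-k/(C1*k + 2*a))/2
 h(a) = sqrt(2)*sqrt(-k/(C1*k + 2*a))/2


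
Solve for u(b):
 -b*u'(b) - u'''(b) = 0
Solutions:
 u(b) = C1 + Integral(C2*airyai(-b) + C3*airybi(-b), b)


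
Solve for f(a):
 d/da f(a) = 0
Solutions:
 f(a) = C1


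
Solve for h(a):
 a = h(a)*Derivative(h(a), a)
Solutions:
 h(a) = -sqrt(C1 + a^2)
 h(a) = sqrt(C1 + a^2)


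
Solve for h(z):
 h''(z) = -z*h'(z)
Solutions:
 h(z) = C1 + C2*erf(sqrt(2)*z/2)


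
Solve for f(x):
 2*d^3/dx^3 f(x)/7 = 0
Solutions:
 f(x) = C1 + C2*x + C3*x^2


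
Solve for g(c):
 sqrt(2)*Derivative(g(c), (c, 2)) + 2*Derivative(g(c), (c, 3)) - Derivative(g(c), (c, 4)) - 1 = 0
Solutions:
 g(c) = C1 + C2*c + C3*exp(c*(1 - sqrt(1 + sqrt(2)))) + C4*exp(c*(1 + sqrt(1 + sqrt(2)))) + sqrt(2)*c^2/4


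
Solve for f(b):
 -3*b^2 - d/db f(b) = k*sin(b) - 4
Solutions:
 f(b) = C1 - b^3 + 4*b + k*cos(b)


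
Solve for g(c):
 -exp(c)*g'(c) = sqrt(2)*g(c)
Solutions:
 g(c) = C1*exp(sqrt(2)*exp(-c))


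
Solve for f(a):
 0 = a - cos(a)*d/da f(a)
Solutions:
 f(a) = C1 + Integral(a/cos(a), a)


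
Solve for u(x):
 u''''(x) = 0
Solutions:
 u(x) = C1 + C2*x + C3*x^2 + C4*x^3


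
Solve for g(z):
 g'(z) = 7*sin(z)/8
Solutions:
 g(z) = C1 - 7*cos(z)/8


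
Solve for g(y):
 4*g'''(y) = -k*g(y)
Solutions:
 g(y) = C1*exp(2^(1/3)*y*(-k)^(1/3)/2) + C2*exp(2^(1/3)*y*(-k)^(1/3)*(-1 + sqrt(3)*I)/4) + C3*exp(-2^(1/3)*y*(-k)^(1/3)*(1 + sqrt(3)*I)/4)


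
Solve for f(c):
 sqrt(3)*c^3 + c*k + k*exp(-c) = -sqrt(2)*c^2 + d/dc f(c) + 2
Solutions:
 f(c) = C1 + sqrt(3)*c^4/4 + sqrt(2)*c^3/3 + c^2*k/2 - 2*c - k*exp(-c)


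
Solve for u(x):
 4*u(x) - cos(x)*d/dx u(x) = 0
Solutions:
 u(x) = C1*(sin(x)^2 + 2*sin(x) + 1)/(sin(x)^2 - 2*sin(x) + 1)


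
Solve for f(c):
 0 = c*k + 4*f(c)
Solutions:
 f(c) = -c*k/4


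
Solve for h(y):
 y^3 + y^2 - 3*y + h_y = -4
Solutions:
 h(y) = C1 - y^4/4 - y^3/3 + 3*y^2/2 - 4*y


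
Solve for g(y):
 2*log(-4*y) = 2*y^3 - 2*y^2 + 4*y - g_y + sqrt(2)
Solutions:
 g(y) = C1 + y^4/2 - 2*y^3/3 + 2*y^2 - 2*y*log(-y) + y*(-4*log(2) + sqrt(2) + 2)


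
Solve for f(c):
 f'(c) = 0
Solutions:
 f(c) = C1


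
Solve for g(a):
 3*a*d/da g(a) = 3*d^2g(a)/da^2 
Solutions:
 g(a) = C1 + C2*erfi(sqrt(2)*a/2)


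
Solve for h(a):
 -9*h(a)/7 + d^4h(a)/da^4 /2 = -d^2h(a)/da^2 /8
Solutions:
 h(a) = C1*exp(-sqrt(14)*a*sqrt(-7 + sqrt(8113))/28) + C2*exp(sqrt(14)*a*sqrt(-7 + sqrt(8113))/28) + C3*sin(sqrt(14)*a*sqrt(7 + sqrt(8113))/28) + C4*cos(sqrt(14)*a*sqrt(7 + sqrt(8113))/28)


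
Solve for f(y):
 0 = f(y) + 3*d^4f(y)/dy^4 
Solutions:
 f(y) = (C1*sin(sqrt(2)*3^(3/4)*y/6) + C2*cos(sqrt(2)*3^(3/4)*y/6))*exp(-sqrt(2)*3^(3/4)*y/6) + (C3*sin(sqrt(2)*3^(3/4)*y/6) + C4*cos(sqrt(2)*3^(3/4)*y/6))*exp(sqrt(2)*3^(3/4)*y/6)


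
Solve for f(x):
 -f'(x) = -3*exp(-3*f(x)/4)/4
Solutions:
 f(x) = 4*log(C1 + 9*x/16)/3
 f(x) = 4*log(2^(2/3)*(-3^(1/3) - 3^(5/6)*I)*(C1 + 3*x)^(1/3)/8)
 f(x) = 4*log(2^(2/3)*(-3^(1/3) + 3^(5/6)*I)*(C1 + 3*x)^(1/3)/8)


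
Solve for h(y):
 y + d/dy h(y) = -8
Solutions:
 h(y) = C1 - y^2/2 - 8*y


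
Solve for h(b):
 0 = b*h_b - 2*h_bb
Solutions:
 h(b) = C1 + C2*erfi(b/2)


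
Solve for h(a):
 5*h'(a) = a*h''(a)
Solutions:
 h(a) = C1 + C2*a^6


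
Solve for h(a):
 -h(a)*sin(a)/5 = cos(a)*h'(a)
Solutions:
 h(a) = C1*cos(a)^(1/5)


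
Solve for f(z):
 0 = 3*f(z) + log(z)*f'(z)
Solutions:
 f(z) = C1*exp(-3*li(z))


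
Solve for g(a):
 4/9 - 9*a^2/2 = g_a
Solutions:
 g(a) = C1 - 3*a^3/2 + 4*a/9


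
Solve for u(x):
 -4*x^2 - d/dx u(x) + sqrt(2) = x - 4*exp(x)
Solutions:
 u(x) = C1 - 4*x^3/3 - x^2/2 + sqrt(2)*x + 4*exp(x)


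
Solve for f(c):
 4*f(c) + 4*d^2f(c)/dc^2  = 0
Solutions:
 f(c) = C1*sin(c) + C2*cos(c)


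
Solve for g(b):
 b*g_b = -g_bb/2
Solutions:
 g(b) = C1 + C2*erf(b)


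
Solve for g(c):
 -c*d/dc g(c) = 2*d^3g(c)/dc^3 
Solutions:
 g(c) = C1 + Integral(C2*airyai(-2^(2/3)*c/2) + C3*airybi(-2^(2/3)*c/2), c)


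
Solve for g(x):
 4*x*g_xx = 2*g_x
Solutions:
 g(x) = C1 + C2*x^(3/2)


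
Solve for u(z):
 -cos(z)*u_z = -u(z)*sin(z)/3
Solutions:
 u(z) = C1/cos(z)^(1/3)


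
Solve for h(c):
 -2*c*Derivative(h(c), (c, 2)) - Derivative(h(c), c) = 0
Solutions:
 h(c) = C1 + C2*sqrt(c)


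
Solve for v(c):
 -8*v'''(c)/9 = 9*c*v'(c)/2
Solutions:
 v(c) = C1 + Integral(C2*airyai(-3*2^(2/3)*3^(1/3)*c/4) + C3*airybi(-3*2^(2/3)*3^(1/3)*c/4), c)


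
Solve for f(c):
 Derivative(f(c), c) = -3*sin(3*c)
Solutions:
 f(c) = C1 + cos(3*c)


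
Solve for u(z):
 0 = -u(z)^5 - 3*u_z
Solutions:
 u(z) = -3^(1/4)*(1/(C1 + 4*z))^(1/4)
 u(z) = 3^(1/4)*(1/(C1 + 4*z))^(1/4)
 u(z) = -3^(1/4)*I*(1/(C1 + 4*z))^(1/4)
 u(z) = 3^(1/4)*I*(1/(C1 + 4*z))^(1/4)


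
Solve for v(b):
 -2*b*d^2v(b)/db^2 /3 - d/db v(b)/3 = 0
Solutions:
 v(b) = C1 + C2*sqrt(b)


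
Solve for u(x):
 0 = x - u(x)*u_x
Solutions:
 u(x) = -sqrt(C1 + x^2)
 u(x) = sqrt(C1 + x^2)


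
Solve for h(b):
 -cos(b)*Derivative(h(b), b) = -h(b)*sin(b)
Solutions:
 h(b) = C1/cos(b)


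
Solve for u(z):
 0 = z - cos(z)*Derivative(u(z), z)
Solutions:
 u(z) = C1 + Integral(z/cos(z), z)


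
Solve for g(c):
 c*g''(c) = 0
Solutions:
 g(c) = C1 + C2*c


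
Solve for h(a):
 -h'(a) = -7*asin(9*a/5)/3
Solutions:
 h(a) = C1 + 7*a*asin(9*a/5)/3 + 7*sqrt(25 - 81*a^2)/27


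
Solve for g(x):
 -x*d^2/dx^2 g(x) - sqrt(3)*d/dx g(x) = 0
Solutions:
 g(x) = C1 + C2*x^(1 - sqrt(3))


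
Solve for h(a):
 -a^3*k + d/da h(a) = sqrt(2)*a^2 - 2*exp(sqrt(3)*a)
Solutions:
 h(a) = C1 + a^4*k/4 + sqrt(2)*a^3/3 - 2*sqrt(3)*exp(sqrt(3)*a)/3


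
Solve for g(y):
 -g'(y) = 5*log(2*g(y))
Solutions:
 Integral(1/(log(_y) + log(2)), (_y, g(y)))/5 = C1 - y


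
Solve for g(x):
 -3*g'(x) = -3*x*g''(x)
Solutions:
 g(x) = C1 + C2*x^2


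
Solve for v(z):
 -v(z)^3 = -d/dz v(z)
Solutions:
 v(z) = -sqrt(2)*sqrt(-1/(C1 + z))/2
 v(z) = sqrt(2)*sqrt(-1/(C1 + z))/2


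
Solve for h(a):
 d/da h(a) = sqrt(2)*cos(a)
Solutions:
 h(a) = C1 + sqrt(2)*sin(a)


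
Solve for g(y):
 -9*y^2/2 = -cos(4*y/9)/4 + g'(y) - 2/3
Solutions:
 g(y) = C1 - 3*y^3/2 + 2*y/3 + 9*sin(4*y/9)/16


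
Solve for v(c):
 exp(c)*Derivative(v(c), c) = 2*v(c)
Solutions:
 v(c) = C1*exp(-2*exp(-c))


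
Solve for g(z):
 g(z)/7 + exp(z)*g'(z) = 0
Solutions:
 g(z) = C1*exp(exp(-z)/7)


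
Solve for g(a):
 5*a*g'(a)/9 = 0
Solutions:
 g(a) = C1


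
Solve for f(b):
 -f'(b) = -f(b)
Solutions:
 f(b) = C1*exp(b)


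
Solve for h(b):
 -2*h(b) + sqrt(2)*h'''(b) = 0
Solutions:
 h(b) = C3*exp(2^(1/6)*b) + (C1*sin(2^(1/6)*sqrt(3)*b/2) + C2*cos(2^(1/6)*sqrt(3)*b/2))*exp(-2^(1/6)*b/2)


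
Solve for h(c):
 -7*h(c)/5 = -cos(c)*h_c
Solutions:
 h(c) = C1*(sin(c) + 1)^(7/10)/(sin(c) - 1)^(7/10)


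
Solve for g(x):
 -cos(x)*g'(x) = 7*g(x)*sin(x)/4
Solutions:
 g(x) = C1*cos(x)^(7/4)


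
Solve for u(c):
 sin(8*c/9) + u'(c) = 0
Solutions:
 u(c) = C1 + 9*cos(8*c/9)/8


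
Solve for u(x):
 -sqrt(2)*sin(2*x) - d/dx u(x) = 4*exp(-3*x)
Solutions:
 u(x) = C1 + sqrt(2)*cos(2*x)/2 + 4*exp(-3*x)/3


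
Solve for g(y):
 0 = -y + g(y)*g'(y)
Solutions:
 g(y) = -sqrt(C1 + y^2)
 g(y) = sqrt(C1 + y^2)


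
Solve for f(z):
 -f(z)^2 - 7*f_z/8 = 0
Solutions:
 f(z) = 7/(C1 + 8*z)


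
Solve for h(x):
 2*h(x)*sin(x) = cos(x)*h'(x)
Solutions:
 h(x) = C1/cos(x)^2


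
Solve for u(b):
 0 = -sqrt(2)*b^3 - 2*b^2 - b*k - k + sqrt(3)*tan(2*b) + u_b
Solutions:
 u(b) = C1 + sqrt(2)*b^4/4 + 2*b^3/3 + b^2*k/2 + b*k + sqrt(3)*log(cos(2*b))/2


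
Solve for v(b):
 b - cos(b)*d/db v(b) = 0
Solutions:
 v(b) = C1 + Integral(b/cos(b), b)


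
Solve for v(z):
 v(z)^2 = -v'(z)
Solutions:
 v(z) = 1/(C1 + z)


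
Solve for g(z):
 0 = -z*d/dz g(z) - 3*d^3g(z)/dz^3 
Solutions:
 g(z) = C1 + Integral(C2*airyai(-3^(2/3)*z/3) + C3*airybi(-3^(2/3)*z/3), z)


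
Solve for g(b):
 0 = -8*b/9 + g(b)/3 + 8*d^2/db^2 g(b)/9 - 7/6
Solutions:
 g(b) = C1*sin(sqrt(6)*b/4) + C2*cos(sqrt(6)*b/4) + 8*b/3 + 7/2


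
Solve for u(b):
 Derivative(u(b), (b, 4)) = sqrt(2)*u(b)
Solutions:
 u(b) = C1*exp(-2^(1/8)*b) + C2*exp(2^(1/8)*b) + C3*sin(2^(1/8)*b) + C4*cos(2^(1/8)*b)


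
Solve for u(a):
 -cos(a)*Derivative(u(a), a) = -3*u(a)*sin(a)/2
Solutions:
 u(a) = C1/cos(a)^(3/2)


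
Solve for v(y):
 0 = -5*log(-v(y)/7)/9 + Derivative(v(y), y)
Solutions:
 -9*Integral(1/(log(-_y) - log(7)), (_y, v(y)))/5 = C1 - y


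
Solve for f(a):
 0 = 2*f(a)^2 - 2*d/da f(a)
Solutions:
 f(a) = -1/(C1 + a)


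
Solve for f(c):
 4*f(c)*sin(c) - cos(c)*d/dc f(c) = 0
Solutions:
 f(c) = C1/cos(c)^4


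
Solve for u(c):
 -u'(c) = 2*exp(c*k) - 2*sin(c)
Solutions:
 u(c) = C1 - 2*cos(c) - 2*exp(c*k)/k


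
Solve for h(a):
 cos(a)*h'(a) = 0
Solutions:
 h(a) = C1


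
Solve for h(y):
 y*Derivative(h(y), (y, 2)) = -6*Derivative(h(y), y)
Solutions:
 h(y) = C1 + C2/y^5


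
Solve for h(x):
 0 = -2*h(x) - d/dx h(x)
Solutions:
 h(x) = C1*exp(-2*x)


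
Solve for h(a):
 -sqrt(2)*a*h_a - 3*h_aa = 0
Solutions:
 h(a) = C1 + C2*erf(2^(3/4)*sqrt(3)*a/6)


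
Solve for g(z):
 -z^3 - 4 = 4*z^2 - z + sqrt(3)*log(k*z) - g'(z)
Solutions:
 g(z) = C1 + z^4/4 + 4*z^3/3 - z^2/2 + sqrt(3)*z*log(k*z) + z*(4 - sqrt(3))


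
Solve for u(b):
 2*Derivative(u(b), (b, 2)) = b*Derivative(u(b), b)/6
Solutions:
 u(b) = C1 + C2*erfi(sqrt(6)*b/12)


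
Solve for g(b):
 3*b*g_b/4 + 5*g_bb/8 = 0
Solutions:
 g(b) = C1 + C2*erf(sqrt(15)*b/5)


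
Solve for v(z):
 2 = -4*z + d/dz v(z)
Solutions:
 v(z) = C1 + 2*z^2 + 2*z


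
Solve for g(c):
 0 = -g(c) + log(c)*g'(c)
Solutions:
 g(c) = C1*exp(li(c))


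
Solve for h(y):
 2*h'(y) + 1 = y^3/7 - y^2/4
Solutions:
 h(y) = C1 + y^4/56 - y^3/24 - y/2


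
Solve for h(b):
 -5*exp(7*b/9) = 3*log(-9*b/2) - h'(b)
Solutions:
 h(b) = C1 + 3*b*log(-b) + 3*b*(-1 - log(2) + 2*log(3)) + 45*exp(7*b/9)/7


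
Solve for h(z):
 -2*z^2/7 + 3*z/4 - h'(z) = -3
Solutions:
 h(z) = C1 - 2*z^3/21 + 3*z^2/8 + 3*z


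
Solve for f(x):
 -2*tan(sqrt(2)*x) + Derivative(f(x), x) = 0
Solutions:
 f(x) = C1 - sqrt(2)*log(cos(sqrt(2)*x))


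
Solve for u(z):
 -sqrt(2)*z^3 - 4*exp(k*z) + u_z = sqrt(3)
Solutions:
 u(z) = C1 + sqrt(2)*z^4/4 + sqrt(3)*z + 4*exp(k*z)/k


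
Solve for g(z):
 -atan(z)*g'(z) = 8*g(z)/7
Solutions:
 g(z) = C1*exp(-8*Integral(1/atan(z), z)/7)


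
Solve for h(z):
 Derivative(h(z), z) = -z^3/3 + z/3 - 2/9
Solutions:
 h(z) = C1 - z^4/12 + z^2/6 - 2*z/9


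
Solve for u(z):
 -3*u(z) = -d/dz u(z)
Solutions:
 u(z) = C1*exp(3*z)


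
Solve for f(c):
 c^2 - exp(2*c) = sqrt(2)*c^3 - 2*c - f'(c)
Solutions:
 f(c) = C1 + sqrt(2)*c^4/4 - c^3/3 - c^2 + exp(2*c)/2


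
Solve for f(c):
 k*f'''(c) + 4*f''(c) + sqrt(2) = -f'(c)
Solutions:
 f(c) = C1 + C2*exp(c*(sqrt(4 - k) - 2)/k) + C3*exp(-c*(sqrt(4 - k) + 2)/k) - sqrt(2)*c


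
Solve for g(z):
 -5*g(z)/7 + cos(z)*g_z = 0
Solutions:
 g(z) = C1*(sin(z) + 1)^(5/14)/(sin(z) - 1)^(5/14)


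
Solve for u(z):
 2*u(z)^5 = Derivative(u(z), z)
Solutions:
 u(z) = -(-1/(C1 + 8*z))^(1/4)
 u(z) = (-1/(C1 + 8*z))^(1/4)
 u(z) = -I*(-1/(C1 + 8*z))^(1/4)
 u(z) = I*(-1/(C1 + 8*z))^(1/4)


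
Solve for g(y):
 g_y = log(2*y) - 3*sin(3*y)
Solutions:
 g(y) = C1 + y*log(y) - y + y*log(2) + cos(3*y)


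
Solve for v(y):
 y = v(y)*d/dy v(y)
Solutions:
 v(y) = -sqrt(C1 + y^2)
 v(y) = sqrt(C1 + y^2)


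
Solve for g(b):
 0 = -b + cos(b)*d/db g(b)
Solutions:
 g(b) = C1 + Integral(b/cos(b), b)


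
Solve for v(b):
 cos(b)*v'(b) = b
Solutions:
 v(b) = C1 + Integral(b/cos(b), b)


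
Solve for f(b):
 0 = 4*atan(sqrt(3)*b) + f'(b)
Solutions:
 f(b) = C1 - 4*b*atan(sqrt(3)*b) + 2*sqrt(3)*log(3*b^2 + 1)/3


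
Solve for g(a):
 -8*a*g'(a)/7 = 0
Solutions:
 g(a) = C1


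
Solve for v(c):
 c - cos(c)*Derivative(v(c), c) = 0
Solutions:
 v(c) = C1 + Integral(c/cos(c), c)


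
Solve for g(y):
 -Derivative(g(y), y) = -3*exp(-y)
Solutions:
 g(y) = C1 - 3*exp(-y)


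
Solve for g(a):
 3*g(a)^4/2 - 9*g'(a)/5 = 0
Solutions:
 g(a) = 2^(1/3)*(-1/(C1 + 5*a))^(1/3)
 g(a) = 2^(1/3)*(-1/(C1 + 5*a))^(1/3)*(-1 - sqrt(3)*I)/2
 g(a) = 2^(1/3)*(-1/(C1 + 5*a))^(1/3)*(-1 + sqrt(3)*I)/2


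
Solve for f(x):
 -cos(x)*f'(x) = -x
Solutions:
 f(x) = C1 + Integral(x/cos(x), x)


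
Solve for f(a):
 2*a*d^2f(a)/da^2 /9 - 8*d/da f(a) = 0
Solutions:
 f(a) = C1 + C2*a^37


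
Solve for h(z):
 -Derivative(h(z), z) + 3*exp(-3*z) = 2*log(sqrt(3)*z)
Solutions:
 h(z) = C1 - 2*z*log(z) + z*(2 - log(3)) - exp(-3*z)


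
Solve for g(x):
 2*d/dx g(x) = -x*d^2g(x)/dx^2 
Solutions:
 g(x) = C1 + C2/x


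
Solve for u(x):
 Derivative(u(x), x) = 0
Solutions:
 u(x) = C1


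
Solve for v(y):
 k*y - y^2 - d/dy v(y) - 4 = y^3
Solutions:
 v(y) = C1 + k*y^2/2 - y^4/4 - y^3/3 - 4*y


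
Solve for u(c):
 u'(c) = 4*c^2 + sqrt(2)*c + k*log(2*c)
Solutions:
 u(c) = C1 + 4*c^3/3 + sqrt(2)*c^2/2 + c*k*log(c) - c*k + c*k*log(2)


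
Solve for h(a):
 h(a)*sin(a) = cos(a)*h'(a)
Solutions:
 h(a) = C1/cos(a)


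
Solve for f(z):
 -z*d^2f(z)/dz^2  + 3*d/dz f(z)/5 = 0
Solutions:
 f(z) = C1 + C2*z^(8/5)


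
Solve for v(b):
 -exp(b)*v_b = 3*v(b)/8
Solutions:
 v(b) = C1*exp(3*exp(-b)/8)


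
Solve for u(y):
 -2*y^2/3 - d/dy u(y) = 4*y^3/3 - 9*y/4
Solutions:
 u(y) = C1 - y^4/3 - 2*y^3/9 + 9*y^2/8


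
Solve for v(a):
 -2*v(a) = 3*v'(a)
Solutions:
 v(a) = C1*exp(-2*a/3)


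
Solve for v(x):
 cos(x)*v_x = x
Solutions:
 v(x) = C1 + Integral(x/cos(x), x)


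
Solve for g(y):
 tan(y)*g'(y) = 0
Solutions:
 g(y) = C1


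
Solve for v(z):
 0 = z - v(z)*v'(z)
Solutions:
 v(z) = -sqrt(C1 + z^2)
 v(z) = sqrt(C1 + z^2)


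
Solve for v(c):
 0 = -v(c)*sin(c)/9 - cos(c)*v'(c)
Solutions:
 v(c) = C1*cos(c)^(1/9)


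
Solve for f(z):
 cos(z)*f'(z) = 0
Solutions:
 f(z) = C1


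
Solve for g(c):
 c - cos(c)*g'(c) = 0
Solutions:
 g(c) = C1 + Integral(c/cos(c), c)


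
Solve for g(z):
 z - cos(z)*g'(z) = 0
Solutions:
 g(z) = C1 + Integral(z/cos(z), z)


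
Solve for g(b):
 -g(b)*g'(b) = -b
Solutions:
 g(b) = -sqrt(C1 + b^2)
 g(b) = sqrt(C1 + b^2)


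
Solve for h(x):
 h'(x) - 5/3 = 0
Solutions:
 h(x) = C1 + 5*x/3


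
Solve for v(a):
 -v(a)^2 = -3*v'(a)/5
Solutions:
 v(a) = -3/(C1 + 5*a)


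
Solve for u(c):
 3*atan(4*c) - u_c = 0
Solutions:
 u(c) = C1 + 3*c*atan(4*c) - 3*log(16*c^2 + 1)/8


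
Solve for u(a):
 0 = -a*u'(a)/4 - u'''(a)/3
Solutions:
 u(a) = C1 + Integral(C2*airyai(-6^(1/3)*a/2) + C3*airybi(-6^(1/3)*a/2), a)


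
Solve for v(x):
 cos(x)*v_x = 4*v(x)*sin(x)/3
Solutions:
 v(x) = C1/cos(x)^(4/3)


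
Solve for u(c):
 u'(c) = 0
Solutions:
 u(c) = C1


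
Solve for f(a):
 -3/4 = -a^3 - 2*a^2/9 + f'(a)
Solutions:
 f(a) = C1 + a^4/4 + 2*a^3/27 - 3*a/4


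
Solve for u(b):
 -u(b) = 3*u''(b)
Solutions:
 u(b) = C1*sin(sqrt(3)*b/3) + C2*cos(sqrt(3)*b/3)


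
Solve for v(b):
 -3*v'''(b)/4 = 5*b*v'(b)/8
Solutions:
 v(b) = C1 + Integral(C2*airyai(-5^(1/3)*6^(2/3)*b/6) + C3*airybi(-5^(1/3)*6^(2/3)*b/6), b)


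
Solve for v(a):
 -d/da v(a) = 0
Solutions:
 v(a) = C1


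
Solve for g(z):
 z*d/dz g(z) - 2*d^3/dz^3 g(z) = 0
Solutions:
 g(z) = C1 + Integral(C2*airyai(2^(2/3)*z/2) + C3*airybi(2^(2/3)*z/2), z)


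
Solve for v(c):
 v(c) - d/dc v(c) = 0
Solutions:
 v(c) = C1*exp(c)


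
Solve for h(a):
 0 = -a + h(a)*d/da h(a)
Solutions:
 h(a) = -sqrt(C1 + a^2)
 h(a) = sqrt(C1 + a^2)


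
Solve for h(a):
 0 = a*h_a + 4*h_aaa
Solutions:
 h(a) = C1 + Integral(C2*airyai(-2^(1/3)*a/2) + C3*airybi(-2^(1/3)*a/2), a)


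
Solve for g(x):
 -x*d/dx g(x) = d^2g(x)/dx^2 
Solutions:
 g(x) = C1 + C2*erf(sqrt(2)*x/2)


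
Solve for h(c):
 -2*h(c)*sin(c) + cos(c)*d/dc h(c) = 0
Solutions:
 h(c) = C1/cos(c)^2


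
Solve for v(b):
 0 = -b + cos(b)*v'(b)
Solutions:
 v(b) = C1 + Integral(b/cos(b), b)


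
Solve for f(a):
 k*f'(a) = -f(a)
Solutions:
 f(a) = C1*exp(-a/k)


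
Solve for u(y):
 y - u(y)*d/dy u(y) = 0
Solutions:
 u(y) = -sqrt(C1 + y^2)
 u(y) = sqrt(C1 + y^2)


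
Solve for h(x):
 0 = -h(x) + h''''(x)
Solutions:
 h(x) = C1*exp(-x) + C2*exp(x) + C3*sin(x) + C4*cos(x)


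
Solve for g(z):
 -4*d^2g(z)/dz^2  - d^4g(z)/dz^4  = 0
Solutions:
 g(z) = C1 + C2*z + C3*sin(2*z) + C4*cos(2*z)


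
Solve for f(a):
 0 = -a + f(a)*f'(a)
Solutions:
 f(a) = -sqrt(C1 + a^2)
 f(a) = sqrt(C1 + a^2)


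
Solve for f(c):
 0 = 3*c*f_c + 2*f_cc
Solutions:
 f(c) = C1 + C2*erf(sqrt(3)*c/2)


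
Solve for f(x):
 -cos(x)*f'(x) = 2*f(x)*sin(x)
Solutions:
 f(x) = C1*cos(x)^2


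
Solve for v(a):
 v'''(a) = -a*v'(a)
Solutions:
 v(a) = C1 + Integral(C2*airyai(-a) + C3*airybi(-a), a)


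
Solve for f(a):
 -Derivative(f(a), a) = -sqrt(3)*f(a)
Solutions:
 f(a) = C1*exp(sqrt(3)*a)


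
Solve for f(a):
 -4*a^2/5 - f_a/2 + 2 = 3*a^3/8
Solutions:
 f(a) = C1 - 3*a^4/16 - 8*a^3/15 + 4*a


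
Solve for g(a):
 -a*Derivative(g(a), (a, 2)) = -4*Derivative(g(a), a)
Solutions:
 g(a) = C1 + C2*a^5


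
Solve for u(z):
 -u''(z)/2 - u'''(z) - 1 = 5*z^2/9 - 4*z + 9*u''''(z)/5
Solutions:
 u(z) = C1 + C2*z - 5*z^4/54 + 56*z^3/27 - 85*z^2/9 + (C3*sin(sqrt(65)*z/18) + C4*cos(sqrt(65)*z/18))*exp(-5*z/18)


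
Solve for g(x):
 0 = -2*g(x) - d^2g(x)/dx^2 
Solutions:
 g(x) = C1*sin(sqrt(2)*x) + C2*cos(sqrt(2)*x)


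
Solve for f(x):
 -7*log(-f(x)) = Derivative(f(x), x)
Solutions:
 -li(-f(x)) = C1 - 7*x


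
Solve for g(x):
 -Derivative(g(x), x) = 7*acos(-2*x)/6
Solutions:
 g(x) = C1 - 7*x*acos(-2*x)/6 - 7*sqrt(1 - 4*x^2)/12


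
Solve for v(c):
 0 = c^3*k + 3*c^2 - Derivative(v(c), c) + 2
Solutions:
 v(c) = C1 + c^4*k/4 + c^3 + 2*c


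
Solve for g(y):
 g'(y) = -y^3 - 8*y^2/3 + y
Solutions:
 g(y) = C1 - y^4/4 - 8*y^3/9 + y^2/2


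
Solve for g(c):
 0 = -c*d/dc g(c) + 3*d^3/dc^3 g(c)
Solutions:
 g(c) = C1 + Integral(C2*airyai(3^(2/3)*c/3) + C3*airybi(3^(2/3)*c/3), c)


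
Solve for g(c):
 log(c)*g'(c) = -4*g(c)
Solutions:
 g(c) = C1*exp(-4*li(c))


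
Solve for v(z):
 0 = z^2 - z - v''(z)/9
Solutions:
 v(z) = C1 + C2*z + 3*z^4/4 - 3*z^3/2


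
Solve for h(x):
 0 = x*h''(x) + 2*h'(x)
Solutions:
 h(x) = C1 + C2/x


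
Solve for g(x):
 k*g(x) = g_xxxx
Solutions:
 g(x) = C1*exp(-k^(1/4)*x) + C2*exp(k^(1/4)*x) + C3*exp(-I*k^(1/4)*x) + C4*exp(I*k^(1/4)*x)


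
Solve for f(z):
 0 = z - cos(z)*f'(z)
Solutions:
 f(z) = C1 + Integral(z/cos(z), z)


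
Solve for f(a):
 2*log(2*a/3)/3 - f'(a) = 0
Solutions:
 f(a) = C1 + 2*a*log(a)/3 - 2*a*log(3)/3 - 2*a/3 + 2*a*log(2)/3


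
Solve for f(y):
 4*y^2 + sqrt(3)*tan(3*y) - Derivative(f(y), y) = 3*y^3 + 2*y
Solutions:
 f(y) = C1 - 3*y^4/4 + 4*y^3/3 - y^2 - sqrt(3)*log(cos(3*y))/3


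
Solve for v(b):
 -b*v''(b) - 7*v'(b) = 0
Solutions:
 v(b) = C1 + C2/b^6


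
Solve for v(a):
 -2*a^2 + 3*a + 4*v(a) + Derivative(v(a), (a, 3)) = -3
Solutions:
 v(a) = C3*exp(-2^(2/3)*a) + a^2/2 - 3*a/4 + (C1*sin(2^(2/3)*sqrt(3)*a/2) + C2*cos(2^(2/3)*sqrt(3)*a/2))*exp(2^(2/3)*a/2) - 3/4


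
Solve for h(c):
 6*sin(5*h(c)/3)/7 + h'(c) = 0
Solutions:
 6*c/7 + 3*log(cos(5*h(c)/3) - 1)/10 - 3*log(cos(5*h(c)/3) + 1)/10 = C1


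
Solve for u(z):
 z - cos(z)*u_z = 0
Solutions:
 u(z) = C1 + Integral(z/cos(z), z)


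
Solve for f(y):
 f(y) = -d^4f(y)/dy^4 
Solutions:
 f(y) = (C1*sin(sqrt(2)*y/2) + C2*cos(sqrt(2)*y/2))*exp(-sqrt(2)*y/2) + (C3*sin(sqrt(2)*y/2) + C4*cos(sqrt(2)*y/2))*exp(sqrt(2)*y/2)


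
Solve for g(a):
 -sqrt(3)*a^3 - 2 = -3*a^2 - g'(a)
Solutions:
 g(a) = C1 + sqrt(3)*a^4/4 - a^3 + 2*a


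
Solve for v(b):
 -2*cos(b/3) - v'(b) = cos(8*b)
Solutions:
 v(b) = C1 - 6*sin(b/3) - sin(8*b)/8


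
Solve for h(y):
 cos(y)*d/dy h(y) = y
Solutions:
 h(y) = C1 + Integral(y/cos(y), y)


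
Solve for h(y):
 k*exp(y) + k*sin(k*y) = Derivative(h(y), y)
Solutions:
 h(y) = C1 + k*exp(y) - cos(k*y)


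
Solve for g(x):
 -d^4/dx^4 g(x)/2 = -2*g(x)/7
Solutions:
 g(x) = C1*exp(-sqrt(2)*7^(3/4)*x/7) + C2*exp(sqrt(2)*7^(3/4)*x/7) + C3*sin(sqrt(2)*7^(3/4)*x/7) + C4*cos(sqrt(2)*7^(3/4)*x/7)


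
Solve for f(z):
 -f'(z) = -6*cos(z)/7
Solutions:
 f(z) = C1 + 6*sin(z)/7


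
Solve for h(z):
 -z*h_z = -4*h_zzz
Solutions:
 h(z) = C1 + Integral(C2*airyai(2^(1/3)*z/2) + C3*airybi(2^(1/3)*z/2), z)


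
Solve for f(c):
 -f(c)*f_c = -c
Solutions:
 f(c) = -sqrt(C1 + c^2)
 f(c) = sqrt(C1 + c^2)


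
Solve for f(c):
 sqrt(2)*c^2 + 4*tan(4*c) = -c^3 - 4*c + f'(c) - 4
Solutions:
 f(c) = C1 + c^4/4 + sqrt(2)*c^3/3 + 2*c^2 + 4*c - log(cos(4*c))


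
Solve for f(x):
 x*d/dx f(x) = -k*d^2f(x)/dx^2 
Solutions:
 f(x) = C1 + C2*sqrt(k)*erf(sqrt(2)*x*sqrt(1/k)/2)


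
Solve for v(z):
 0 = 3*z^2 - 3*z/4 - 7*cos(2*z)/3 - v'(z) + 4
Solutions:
 v(z) = C1 + z^3 - 3*z^2/8 + 4*z - 7*sin(2*z)/6


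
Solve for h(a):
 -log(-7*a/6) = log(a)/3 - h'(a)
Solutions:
 h(a) = C1 + 4*a*log(a)/3 + a*(-log(6) - 4/3 + log(7) + I*pi)


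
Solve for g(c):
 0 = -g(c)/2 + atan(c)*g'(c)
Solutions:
 g(c) = C1*exp(Integral(1/atan(c), c)/2)


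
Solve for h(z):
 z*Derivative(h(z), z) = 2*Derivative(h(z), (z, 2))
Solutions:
 h(z) = C1 + C2*erfi(z/2)


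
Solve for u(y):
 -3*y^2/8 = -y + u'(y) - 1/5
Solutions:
 u(y) = C1 - y^3/8 + y^2/2 + y/5


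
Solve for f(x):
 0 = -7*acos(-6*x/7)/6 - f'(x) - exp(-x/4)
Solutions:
 f(x) = C1 - 7*x*acos(-6*x/7)/6 - 7*sqrt(49 - 36*x^2)/36 + 4*exp(-x/4)


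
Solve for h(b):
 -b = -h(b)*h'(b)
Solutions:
 h(b) = -sqrt(C1 + b^2)
 h(b) = sqrt(C1 + b^2)


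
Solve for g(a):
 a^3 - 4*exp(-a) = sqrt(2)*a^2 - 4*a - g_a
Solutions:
 g(a) = C1 - a^4/4 + sqrt(2)*a^3/3 - 2*a^2 - 4*exp(-a)


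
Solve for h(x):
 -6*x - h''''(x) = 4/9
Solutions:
 h(x) = C1 + C2*x + C3*x^2 + C4*x^3 - x^5/20 - x^4/54


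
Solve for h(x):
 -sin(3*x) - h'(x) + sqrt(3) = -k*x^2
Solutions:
 h(x) = C1 + k*x^3/3 + sqrt(3)*x + cos(3*x)/3


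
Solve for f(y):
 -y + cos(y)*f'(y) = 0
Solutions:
 f(y) = C1 + Integral(y/cos(y), y)


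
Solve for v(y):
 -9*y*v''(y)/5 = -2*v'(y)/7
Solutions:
 v(y) = C1 + C2*y^(73/63)


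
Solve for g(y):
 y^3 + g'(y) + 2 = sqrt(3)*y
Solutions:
 g(y) = C1 - y^4/4 + sqrt(3)*y^2/2 - 2*y


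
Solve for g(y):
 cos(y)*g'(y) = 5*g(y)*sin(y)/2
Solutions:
 g(y) = C1/cos(y)^(5/2)


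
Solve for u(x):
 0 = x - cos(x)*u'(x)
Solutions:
 u(x) = C1 + Integral(x/cos(x), x)


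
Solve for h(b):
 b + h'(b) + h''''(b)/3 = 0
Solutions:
 h(b) = C1 + C4*exp(-3^(1/3)*b) - b^2/2 + (C2*sin(3^(5/6)*b/2) + C3*cos(3^(5/6)*b/2))*exp(3^(1/3)*b/2)


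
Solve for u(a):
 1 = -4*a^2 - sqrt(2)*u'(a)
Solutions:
 u(a) = C1 - 2*sqrt(2)*a^3/3 - sqrt(2)*a/2


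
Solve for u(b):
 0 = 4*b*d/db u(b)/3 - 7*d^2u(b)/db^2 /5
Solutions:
 u(b) = C1 + C2*erfi(sqrt(210)*b/21)


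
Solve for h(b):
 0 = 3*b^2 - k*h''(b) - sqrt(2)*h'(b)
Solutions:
 h(b) = C1 + C2*exp(-sqrt(2)*b/k) + sqrt(2)*b^3/2 - 3*b^2*k/2 + 3*sqrt(2)*b*k^2/2


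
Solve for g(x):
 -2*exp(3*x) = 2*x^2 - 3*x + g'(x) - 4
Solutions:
 g(x) = C1 - 2*x^3/3 + 3*x^2/2 + 4*x - 2*exp(3*x)/3


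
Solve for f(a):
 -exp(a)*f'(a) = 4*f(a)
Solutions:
 f(a) = C1*exp(4*exp(-a))


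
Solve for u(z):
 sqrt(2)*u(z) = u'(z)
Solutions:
 u(z) = C1*exp(sqrt(2)*z)


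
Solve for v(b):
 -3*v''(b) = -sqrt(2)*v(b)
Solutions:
 v(b) = C1*exp(-2^(1/4)*sqrt(3)*b/3) + C2*exp(2^(1/4)*sqrt(3)*b/3)


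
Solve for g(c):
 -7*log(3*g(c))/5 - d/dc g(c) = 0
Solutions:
 5*Integral(1/(log(_y) + log(3)), (_y, g(c)))/7 = C1 - c


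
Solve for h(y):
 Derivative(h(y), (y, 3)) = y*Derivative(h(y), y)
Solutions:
 h(y) = C1 + Integral(C2*airyai(y) + C3*airybi(y), y)


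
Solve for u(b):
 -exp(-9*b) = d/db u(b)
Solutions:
 u(b) = C1 + exp(-9*b)/9


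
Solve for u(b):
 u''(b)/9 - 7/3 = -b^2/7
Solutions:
 u(b) = C1 + C2*b - 3*b^4/28 + 21*b^2/2


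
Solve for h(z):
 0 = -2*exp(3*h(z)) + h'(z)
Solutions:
 h(z) = log(-1/(C1 + 6*z))/3
 h(z) = log((-1/(C1 + 2*z))^(1/3)*(-3^(2/3) - 3*3^(1/6)*I)/6)
 h(z) = log((-1/(C1 + 2*z))^(1/3)*(-3^(2/3) + 3*3^(1/6)*I)/6)


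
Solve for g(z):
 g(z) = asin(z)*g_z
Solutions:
 g(z) = C1*exp(Integral(1/asin(z), z))


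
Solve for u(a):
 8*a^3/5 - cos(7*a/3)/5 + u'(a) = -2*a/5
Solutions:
 u(a) = C1 - 2*a^4/5 - a^2/5 + 3*sin(7*a/3)/35


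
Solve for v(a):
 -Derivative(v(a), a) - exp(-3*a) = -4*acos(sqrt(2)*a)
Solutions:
 v(a) = C1 + 4*a*acos(sqrt(2)*a) - 2*sqrt(2)*sqrt(1 - 2*a^2) + exp(-3*a)/3


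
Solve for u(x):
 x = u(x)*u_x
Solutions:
 u(x) = -sqrt(C1 + x^2)
 u(x) = sqrt(C1 + x^2)


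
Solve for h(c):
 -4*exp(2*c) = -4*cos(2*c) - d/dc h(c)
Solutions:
 h(c) = C1 + 2*exp(2*c) - 2*sin(2*c)


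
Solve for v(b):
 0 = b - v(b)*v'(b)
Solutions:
 v(b) = -sqrt(C1 + b^2)
 v(b) = sqrt(C1 + b^2)


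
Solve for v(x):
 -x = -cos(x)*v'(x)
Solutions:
 v(x) = C1 + Integral(x/cos(x), x)


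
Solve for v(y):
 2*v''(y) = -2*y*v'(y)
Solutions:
 v(y) = C1 + C2*erf(sqrt(2)*y/2)


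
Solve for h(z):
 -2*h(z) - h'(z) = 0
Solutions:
 h(z) = C1*exp(-2*z)
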